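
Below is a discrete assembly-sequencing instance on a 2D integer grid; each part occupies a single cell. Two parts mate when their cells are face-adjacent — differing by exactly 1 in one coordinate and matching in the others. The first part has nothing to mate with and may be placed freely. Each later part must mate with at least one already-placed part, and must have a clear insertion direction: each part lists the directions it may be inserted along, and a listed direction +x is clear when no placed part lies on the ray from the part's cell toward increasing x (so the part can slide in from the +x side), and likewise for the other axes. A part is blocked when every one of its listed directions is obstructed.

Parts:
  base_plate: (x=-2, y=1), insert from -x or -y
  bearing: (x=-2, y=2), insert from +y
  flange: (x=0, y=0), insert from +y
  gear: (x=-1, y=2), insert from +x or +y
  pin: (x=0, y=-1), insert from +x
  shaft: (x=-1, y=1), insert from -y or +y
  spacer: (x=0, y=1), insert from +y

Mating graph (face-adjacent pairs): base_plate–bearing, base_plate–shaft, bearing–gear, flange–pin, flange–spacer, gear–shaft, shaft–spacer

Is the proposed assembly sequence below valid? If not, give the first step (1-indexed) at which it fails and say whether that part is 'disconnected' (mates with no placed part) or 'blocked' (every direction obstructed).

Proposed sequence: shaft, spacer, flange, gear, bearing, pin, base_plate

Invalid at step 3 (blocked)

1. shaft@(-1, 1) [-y clear] — {shaft}
2. spacer@(0, 1) [+y clear] — {shaft, spacer}
3. flange@(0, 0) — +y all obstructed ⇒ blocked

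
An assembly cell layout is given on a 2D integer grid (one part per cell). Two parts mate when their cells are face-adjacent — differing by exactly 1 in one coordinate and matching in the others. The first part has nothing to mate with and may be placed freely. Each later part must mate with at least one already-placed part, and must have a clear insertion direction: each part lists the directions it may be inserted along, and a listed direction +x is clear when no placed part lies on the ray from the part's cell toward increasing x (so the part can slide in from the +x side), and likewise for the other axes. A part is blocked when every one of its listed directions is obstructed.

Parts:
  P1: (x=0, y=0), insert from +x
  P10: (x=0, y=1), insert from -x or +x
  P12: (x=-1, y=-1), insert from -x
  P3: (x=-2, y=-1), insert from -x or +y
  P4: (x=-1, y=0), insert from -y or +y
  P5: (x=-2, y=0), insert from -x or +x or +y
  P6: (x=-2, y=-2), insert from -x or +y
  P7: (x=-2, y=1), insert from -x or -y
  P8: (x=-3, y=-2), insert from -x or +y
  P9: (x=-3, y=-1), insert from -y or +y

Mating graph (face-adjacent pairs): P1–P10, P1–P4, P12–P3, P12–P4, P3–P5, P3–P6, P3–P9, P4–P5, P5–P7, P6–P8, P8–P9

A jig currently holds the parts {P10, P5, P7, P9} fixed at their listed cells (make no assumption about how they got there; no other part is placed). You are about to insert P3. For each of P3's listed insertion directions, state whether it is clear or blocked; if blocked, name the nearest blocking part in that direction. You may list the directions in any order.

+y: blocked by P5; -x: blocked by P9

-x: nearest on ray is P9@(-3, -1) ⇒ blocked
+y: nearest on ray is P5@(-2, 0) ⇒ blocked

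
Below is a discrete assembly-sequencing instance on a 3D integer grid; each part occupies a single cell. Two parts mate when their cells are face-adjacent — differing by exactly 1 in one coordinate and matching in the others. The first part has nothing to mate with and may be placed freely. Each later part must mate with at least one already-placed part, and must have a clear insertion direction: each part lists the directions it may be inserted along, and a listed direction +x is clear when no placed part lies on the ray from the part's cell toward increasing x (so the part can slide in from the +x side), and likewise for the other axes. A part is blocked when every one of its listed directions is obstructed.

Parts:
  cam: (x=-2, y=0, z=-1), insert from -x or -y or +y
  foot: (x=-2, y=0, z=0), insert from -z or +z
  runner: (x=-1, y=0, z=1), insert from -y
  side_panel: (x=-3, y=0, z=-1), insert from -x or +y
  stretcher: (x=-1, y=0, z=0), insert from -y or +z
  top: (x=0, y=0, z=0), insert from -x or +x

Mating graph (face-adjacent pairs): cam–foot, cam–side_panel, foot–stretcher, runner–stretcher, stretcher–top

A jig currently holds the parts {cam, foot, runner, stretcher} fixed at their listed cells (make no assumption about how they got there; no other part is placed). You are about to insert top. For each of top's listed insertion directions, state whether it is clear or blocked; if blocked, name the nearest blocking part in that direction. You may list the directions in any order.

+x: clear; -x: blocked by stretcher

-x: nearest on ray is stretcher@(-1, 0, 0) ⇒ blocked
+x: ray from top(0, 0, 0) has no placed part ⇒ clear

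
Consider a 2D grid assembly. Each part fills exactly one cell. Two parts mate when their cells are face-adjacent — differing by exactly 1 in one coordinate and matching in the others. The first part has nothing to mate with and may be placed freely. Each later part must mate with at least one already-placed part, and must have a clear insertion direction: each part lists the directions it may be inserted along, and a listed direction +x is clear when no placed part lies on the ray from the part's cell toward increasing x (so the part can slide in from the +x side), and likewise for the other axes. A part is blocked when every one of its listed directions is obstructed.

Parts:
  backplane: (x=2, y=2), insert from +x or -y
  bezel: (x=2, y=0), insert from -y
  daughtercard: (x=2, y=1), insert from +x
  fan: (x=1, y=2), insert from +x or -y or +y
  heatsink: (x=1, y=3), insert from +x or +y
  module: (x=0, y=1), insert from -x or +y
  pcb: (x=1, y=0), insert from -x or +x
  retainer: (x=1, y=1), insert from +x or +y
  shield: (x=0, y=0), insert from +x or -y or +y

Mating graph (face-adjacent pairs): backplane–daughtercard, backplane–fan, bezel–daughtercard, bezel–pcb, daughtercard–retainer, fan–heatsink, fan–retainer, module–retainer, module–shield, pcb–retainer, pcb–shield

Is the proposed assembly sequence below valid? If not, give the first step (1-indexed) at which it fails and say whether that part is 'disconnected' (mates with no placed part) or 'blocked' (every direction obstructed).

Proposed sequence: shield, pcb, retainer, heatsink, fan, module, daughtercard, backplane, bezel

1. shield@(0, 0) [+x clear] — {shield}
2. pcb@(1, 0) [+x clear] — {pcb, shield}
3. retainer@(1, 1) [+x clear] — {pcb, retainer, shield}
4. heatsink@(1, 3) — no placed neighbour ⇒ disconnected

Invalid at step 4 (disconnected)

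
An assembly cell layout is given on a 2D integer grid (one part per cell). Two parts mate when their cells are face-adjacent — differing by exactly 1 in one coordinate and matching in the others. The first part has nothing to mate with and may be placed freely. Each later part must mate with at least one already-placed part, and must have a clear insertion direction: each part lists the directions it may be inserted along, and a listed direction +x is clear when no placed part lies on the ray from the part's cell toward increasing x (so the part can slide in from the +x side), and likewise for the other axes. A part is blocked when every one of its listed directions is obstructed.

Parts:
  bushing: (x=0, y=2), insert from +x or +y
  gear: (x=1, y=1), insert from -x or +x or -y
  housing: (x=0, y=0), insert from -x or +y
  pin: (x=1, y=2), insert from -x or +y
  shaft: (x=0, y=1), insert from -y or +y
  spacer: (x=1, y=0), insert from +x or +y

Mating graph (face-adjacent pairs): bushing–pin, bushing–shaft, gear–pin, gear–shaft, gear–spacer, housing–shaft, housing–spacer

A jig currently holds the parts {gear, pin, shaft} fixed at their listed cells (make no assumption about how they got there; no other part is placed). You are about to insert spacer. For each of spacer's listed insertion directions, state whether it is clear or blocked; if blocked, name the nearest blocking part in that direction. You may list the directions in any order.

+x: clear; +y: blocked by gear

+x: ray from spacer(1, 0) has no placed part ⇒ clear
+y: nearest on ray is gear@(1, 1) ⇒ blocked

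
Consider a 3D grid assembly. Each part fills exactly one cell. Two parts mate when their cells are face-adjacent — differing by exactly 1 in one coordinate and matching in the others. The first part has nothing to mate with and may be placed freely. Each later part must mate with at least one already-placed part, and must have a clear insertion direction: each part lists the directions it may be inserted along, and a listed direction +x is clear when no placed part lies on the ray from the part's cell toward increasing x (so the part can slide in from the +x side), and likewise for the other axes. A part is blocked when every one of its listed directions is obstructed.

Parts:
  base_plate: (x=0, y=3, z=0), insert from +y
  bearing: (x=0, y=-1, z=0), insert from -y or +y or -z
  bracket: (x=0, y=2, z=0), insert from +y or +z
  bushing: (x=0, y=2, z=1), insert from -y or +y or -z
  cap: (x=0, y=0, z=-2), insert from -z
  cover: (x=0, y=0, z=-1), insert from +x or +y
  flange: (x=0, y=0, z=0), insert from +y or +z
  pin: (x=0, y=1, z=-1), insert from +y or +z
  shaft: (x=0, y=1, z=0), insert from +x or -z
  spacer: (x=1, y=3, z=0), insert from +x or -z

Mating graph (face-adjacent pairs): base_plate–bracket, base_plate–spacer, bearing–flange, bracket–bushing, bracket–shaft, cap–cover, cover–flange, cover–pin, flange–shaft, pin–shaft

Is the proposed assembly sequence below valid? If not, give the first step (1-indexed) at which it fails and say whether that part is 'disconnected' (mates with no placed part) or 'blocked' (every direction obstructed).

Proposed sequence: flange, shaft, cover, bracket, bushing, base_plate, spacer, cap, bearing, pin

Valid

1. flange@(0, 0, 0) [+y clear] — {flange}
2. shaft@(0, 1, 0) [+x clear] — {flange, shaft}
3. cover@(0, 0, -1) [+x clear] — {cover, flange, shaft}
4. bracket@(0, 2, 0) [+y clear] — {bracket, cover, flange, shaft}
5. bushing@(0, 2, 1) [-y clear] — {bracket, bushing, cover, flange, shaft}
6. base_plate@(0, 3, 0) [+y clear] — {base_plate, bracket, bushing, cover, flange, shaft}
7. spacer@(1, 3, 0) [+x clear] — {base_plate, bracket, bushing, cover, flange, shaft, spacer}
8. cap@(0, 0, -2) [-z clear] — {base_plate, bracket, bushing, cap, cover, flange, shaft, spacer}
9. bearing@(0, -1, 0) [-y clear] — {base_plate, bearing, bracket, bushing, cap, cover, flange, shaft, spacer}
10. pin@(0, 1, -1) [+y clear] — {base_plate, bearing, bracket, bushing, cap, cover, flange, pin, shaft, spacer}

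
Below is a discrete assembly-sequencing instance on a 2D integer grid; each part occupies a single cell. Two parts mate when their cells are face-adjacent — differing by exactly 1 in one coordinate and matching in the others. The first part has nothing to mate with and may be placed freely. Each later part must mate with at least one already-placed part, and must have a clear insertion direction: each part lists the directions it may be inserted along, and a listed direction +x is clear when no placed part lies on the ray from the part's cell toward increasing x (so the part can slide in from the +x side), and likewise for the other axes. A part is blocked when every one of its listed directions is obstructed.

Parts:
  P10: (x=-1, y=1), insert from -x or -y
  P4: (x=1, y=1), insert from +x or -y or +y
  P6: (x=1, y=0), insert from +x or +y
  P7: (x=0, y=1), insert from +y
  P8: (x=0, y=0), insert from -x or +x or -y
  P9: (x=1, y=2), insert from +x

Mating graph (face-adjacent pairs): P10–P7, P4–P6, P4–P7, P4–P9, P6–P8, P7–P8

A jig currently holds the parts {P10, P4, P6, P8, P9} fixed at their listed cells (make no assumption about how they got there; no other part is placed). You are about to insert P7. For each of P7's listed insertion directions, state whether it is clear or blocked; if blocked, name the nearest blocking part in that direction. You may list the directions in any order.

+y: ray from P7(0, 1) has no placed part ⇒ clear

+y: clear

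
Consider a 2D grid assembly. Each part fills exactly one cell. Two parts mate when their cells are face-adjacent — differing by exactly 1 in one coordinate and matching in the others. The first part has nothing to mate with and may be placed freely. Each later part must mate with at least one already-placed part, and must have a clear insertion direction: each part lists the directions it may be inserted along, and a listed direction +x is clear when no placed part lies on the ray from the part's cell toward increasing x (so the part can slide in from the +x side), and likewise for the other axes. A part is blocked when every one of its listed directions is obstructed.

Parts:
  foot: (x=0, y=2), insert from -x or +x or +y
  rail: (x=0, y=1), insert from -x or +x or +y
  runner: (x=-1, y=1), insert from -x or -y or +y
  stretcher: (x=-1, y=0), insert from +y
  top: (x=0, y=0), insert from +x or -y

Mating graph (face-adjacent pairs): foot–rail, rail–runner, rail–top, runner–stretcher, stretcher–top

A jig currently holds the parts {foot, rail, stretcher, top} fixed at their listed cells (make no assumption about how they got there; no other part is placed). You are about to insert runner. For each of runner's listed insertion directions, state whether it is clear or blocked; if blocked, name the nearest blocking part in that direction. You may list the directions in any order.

+y: clear; -x: clear; -y: blocked by stretcher

-x: ray from runner(-1, 1) has no placed part ⇒ clear
-y: nearest on ray is stretcher@(-1, 0) ⇒ blocked
+y: ray from runner(-1, 1) has no placed part ⇒ clear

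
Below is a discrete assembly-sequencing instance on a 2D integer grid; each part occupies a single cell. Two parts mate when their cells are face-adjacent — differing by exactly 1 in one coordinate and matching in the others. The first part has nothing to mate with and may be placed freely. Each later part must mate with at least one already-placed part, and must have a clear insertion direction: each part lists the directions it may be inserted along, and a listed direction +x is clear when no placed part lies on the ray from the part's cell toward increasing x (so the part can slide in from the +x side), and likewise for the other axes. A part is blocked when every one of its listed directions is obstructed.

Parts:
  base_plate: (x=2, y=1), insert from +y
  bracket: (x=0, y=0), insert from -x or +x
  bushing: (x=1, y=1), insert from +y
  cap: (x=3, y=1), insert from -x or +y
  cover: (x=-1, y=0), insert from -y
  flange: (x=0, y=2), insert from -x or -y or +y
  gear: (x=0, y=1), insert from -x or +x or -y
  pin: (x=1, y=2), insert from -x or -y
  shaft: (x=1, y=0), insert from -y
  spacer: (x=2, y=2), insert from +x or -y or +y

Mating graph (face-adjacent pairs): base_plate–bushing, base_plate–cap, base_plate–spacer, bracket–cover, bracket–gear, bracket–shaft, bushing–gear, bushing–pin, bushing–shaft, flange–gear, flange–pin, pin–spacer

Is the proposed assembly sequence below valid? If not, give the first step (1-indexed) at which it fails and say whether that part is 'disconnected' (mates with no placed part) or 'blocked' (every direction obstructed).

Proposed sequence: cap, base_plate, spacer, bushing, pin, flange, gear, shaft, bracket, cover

Valid

1. cap@(3, 1) [-x clear] — {cap}
2. base_plate@(2, 1) [+y clear] — {base_plate, cap}
3. spacer@(2, 2) [+x clear] — {base_plate, cap, spacer}
4. bushing@(1, 1) [+y clear] — {base_plate, bushing, cap, spacer}
5. pin@(1, 2) [-x clear] — {base_plate, bushing, cap, pin, spacer}
6. flange@(0, 2) [-x clear] — {base_plate, bushing, cap, flange, pin, spacer}
7. gear@(0, 1) [-x clear] — {base_plate, bushing, cap, flange, gear, pin, spacer}
8. shaft@(1, 0) [-y clear] — {base_plate, bushing, cap, flange, gear, pin, shaft, spacer}
9. bracket@(0, 0) [-x clear] — {base_plate, bracket, bushing, cap, flange, gear, pin, shaft, spacer}
10. cover@(-1, 0) [-y clear] — {base_plate, bracket, bushing, cap, cover, flange, gear, pin, shaft, spacer}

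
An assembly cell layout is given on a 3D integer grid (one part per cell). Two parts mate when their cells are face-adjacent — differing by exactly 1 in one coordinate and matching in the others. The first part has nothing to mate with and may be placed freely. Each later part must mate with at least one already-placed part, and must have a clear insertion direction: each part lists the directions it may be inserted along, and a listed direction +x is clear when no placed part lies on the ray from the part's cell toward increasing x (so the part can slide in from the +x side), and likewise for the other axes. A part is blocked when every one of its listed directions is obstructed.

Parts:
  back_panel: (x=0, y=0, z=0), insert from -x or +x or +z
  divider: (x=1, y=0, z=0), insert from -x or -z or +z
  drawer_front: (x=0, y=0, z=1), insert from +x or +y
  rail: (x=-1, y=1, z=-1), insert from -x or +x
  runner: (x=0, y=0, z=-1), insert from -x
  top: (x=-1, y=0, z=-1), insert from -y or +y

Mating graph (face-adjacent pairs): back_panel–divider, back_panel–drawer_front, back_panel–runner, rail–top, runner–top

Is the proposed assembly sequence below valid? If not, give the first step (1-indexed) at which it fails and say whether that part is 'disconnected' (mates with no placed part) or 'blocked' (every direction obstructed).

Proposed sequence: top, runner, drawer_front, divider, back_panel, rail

Invalid at step 2 (blocked)

1. top@(-1, 0, -1) [-y clear] — {top}
2. runner@(0, 0, -1) — -x all obstructed ⇒ blocked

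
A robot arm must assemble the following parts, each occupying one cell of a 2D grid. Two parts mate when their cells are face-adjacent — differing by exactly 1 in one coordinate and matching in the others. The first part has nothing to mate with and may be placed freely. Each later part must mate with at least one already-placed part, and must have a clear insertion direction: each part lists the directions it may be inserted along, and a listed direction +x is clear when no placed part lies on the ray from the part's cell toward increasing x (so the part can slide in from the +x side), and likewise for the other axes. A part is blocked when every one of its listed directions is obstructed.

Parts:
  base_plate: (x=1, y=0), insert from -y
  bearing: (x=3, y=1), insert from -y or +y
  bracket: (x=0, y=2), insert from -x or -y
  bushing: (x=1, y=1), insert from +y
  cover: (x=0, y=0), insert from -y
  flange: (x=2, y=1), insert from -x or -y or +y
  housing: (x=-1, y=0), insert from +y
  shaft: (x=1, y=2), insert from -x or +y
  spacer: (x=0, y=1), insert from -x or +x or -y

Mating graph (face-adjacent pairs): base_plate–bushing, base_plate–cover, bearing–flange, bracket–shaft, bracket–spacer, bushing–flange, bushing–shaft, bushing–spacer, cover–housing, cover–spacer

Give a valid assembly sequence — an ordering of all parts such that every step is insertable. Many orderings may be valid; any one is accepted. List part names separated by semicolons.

1. spacer@(0, 1) [-x clear] — {spacer}
2. bushing@(1, 1) [+y clear] — {bushing, spacer}
3. base_plate@(1, 0) [-y clear] — {base_plate, bushing, spacer}
4. shaft@(1, 2) [-x clear] — {base_plate, bushing, shaft, spacer}
5. flange@(2, 1) [-y clear] — {base_plate, bushing, flange, shaft, spacer}
6. bearing@(3, 1) [-y clear] — {base_plate, bearing, bushing, flange, shaft, spacer}
7. cover@(0, 0) [-y clear] — {base_plate, bearing, bushing, cover, flange, shaft, spacer}
8. housing@(-1, 0) [+y clear] — {base_plate, bearing, bushing, cover, flange, housing, shaft, spacer}
9. bracket@(0, 2) [-x clear] — {base_plate, bearing, bracket, bushing, cover, flange, housing, shaft, spacer}

spacer; bushing; base_plate; shaft; flange; bearing; cover; housing; bracket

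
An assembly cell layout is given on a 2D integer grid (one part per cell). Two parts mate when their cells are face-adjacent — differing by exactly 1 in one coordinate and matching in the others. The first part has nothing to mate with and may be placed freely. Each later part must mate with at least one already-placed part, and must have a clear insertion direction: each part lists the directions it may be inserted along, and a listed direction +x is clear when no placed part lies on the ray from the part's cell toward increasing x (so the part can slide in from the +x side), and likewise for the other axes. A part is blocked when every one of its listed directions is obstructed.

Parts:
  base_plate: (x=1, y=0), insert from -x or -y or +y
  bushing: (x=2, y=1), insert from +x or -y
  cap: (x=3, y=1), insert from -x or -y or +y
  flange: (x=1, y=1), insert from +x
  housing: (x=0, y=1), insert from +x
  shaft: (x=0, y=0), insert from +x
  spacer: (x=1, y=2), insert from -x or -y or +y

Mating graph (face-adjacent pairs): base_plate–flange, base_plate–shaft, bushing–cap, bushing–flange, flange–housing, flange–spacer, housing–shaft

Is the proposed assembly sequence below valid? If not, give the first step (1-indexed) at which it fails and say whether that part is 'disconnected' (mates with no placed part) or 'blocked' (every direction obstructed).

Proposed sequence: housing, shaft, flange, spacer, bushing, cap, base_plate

1. housing@(0, 1) [+x clear] — {housing}
2. shaft@(0, 0) [+x clear] — {housing, shaft}
3. flange@(1, 1) [+x clear] — {flange, housing, shaft}
4. spacer@(1, 2) [-x clear] — {flange, housing, shaft, spacer}
5. bushing@(2, 1) [+x clear] — {bushing, flange, housing, shaft, spacer}
6. cap@(3, 1) [-y clear] — {bushing, cap, flange, housing, shaft, spacer}
7. base_plate@(1, 0) [-y clear] — {base_plate, bushing, cap, flange, housing, shaft, spacer}

Valid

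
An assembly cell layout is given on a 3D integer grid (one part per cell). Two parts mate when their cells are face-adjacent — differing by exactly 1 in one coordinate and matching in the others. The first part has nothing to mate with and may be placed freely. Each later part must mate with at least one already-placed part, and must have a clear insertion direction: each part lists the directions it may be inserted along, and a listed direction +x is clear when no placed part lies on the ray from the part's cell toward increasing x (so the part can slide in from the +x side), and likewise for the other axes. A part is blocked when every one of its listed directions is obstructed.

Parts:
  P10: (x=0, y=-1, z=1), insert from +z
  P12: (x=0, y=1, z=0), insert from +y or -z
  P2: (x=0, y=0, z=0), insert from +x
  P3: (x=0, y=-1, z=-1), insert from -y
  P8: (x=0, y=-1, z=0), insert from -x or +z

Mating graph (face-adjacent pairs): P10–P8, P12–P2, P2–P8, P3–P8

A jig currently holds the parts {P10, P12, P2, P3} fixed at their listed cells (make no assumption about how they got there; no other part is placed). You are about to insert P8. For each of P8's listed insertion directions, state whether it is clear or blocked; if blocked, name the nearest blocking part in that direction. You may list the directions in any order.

+z: blocked by P10; -x: clear

-x: ray from P8(0, -1, 0) has no placed part ⇒ clear
+z: nearest on ray is P10@(0, -1, 1) ⇒ blocked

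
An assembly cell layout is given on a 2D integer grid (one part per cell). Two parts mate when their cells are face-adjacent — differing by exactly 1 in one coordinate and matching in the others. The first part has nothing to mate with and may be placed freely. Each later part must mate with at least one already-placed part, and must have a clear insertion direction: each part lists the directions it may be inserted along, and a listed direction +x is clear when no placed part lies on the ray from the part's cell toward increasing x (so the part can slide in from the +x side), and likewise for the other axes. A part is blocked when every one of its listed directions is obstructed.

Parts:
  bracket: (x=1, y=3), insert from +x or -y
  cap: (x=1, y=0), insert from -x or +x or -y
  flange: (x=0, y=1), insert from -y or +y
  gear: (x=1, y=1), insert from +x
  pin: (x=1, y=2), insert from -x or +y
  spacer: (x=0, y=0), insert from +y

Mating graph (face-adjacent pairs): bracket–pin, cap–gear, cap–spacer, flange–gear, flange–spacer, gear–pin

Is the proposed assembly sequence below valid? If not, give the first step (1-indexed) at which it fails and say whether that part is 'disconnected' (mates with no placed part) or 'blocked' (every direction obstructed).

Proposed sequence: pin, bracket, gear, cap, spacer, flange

1. pin@(1, 2) [-x clear] — {pin}
2. bracket@(1, 3) [+x clear] — {bracket, pin}
3. gear@(1, 1) [+x clear] — {bracket, gear, pin}
4. cap@(1, 0) [-x clear] — {bracket, cap, gear, pin}
5. spacer@(0, 0) [+y clear] — {bracket, cap, gear, pin, spacer}
6. flange@(0, 1) [+y clear] — {bracket, cap, flange, gear, pin, spacer}

Valid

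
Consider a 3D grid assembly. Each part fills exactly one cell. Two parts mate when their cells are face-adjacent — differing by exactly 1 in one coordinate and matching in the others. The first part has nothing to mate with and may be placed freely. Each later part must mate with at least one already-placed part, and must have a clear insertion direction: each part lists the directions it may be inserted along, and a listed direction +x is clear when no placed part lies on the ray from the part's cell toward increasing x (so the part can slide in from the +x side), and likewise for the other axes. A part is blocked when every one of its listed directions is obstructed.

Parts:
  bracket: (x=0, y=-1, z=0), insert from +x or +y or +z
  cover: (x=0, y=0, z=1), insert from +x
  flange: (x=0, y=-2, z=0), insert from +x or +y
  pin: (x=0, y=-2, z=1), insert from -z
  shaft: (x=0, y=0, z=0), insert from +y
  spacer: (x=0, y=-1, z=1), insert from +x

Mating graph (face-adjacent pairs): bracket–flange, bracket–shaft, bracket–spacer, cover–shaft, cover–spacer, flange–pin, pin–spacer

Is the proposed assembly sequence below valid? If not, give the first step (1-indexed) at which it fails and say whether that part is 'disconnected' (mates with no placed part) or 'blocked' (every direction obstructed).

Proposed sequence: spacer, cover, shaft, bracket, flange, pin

Invalid at step 6 (blocked)

1. spacer@(0, -1, 1) [+x clear] — {spacer}
2. cover@(0, 0, 1) [+x clear] — {cover, spacer}
3. shaft@(0, 0, 0) [+y clear] — {cover, shaft, spacer}
4. bracket@(0, -1, 0) [+x clear] — {bracket, cover, shaft, spacer}
5. flange@(0, -2, 0) [+x clear] — {bracket, cover, flange, shaft, spacer}
6. pin@(0, -2, 1) — -z all obstructed ⇒ blocked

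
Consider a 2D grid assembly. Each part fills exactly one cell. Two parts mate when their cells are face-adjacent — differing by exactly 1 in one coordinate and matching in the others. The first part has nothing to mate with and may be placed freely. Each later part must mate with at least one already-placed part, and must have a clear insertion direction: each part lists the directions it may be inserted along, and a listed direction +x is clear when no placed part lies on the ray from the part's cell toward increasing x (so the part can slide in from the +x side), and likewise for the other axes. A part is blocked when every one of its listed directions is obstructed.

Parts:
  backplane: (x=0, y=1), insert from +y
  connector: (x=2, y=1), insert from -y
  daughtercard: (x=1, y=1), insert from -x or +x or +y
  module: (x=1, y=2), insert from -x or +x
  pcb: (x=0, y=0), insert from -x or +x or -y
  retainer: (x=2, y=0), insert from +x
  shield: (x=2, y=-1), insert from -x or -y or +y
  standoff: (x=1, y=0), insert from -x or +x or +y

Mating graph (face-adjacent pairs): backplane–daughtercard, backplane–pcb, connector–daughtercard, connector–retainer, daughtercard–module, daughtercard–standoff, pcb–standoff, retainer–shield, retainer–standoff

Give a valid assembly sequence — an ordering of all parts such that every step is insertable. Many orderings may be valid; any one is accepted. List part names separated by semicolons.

1. standoff@(1, 0) [-x clear] — {standoff}
2. daughtercard@(1, 1) [-x clear] — {daughtercard, standoff}
3. module@(1, 2) [-x clear] — {daughtercard, module, standoff}
4. backplane@(0, 1) [+y clear] — {backplane, daughtercard, module, standoff}
5. connector@(2, 1) [-y clear] — {backplane, connector, daughtercard, module, standoff}
6. retainer@(2, 0) [+x clear] — {backplane, connector, daughtercard, module, retainer, standoff}
7. shield@(2, -1) [-x clear] — {backplane, connector, daughtercard, module, retainer, shield, standoff}
8. pcb@(0, 0) [-x clear] — {backplane, connector, daughtercard, module, pcb, retainer, shield, standoff}

standoff; daughtercard; module; backplane; connector; retainer; shield; pcb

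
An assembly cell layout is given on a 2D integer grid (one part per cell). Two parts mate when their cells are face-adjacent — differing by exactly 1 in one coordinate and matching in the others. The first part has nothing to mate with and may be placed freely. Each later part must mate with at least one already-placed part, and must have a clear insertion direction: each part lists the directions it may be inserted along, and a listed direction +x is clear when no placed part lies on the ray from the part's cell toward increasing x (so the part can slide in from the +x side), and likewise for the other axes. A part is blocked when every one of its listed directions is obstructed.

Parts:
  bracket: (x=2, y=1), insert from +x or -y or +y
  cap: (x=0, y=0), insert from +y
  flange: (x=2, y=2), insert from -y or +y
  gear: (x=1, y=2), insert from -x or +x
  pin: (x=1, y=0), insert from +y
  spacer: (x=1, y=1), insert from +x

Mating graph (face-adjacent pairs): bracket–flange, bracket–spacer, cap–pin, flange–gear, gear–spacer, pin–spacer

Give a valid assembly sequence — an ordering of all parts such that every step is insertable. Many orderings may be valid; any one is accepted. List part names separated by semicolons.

1. cap@(0, 0) [+y clear] — {cap}
2. pin@(1, 0) [+y clear] — {cap, pin}
3. spacer@(1, 1) [+x clear] — {cap, pin, spacer}
4. gear@(1, 2) [-x clear] — {cap, gear, pin, spacer}
5. flange@(2, 2) [-y clear] — {cap, flange, gear, pin, spacer}
6. bracket@(2, 1) [+x clear] — {bracket, cap, flange, gear, pin, spacer}

cap; pin; spacer; gear; flange; bracket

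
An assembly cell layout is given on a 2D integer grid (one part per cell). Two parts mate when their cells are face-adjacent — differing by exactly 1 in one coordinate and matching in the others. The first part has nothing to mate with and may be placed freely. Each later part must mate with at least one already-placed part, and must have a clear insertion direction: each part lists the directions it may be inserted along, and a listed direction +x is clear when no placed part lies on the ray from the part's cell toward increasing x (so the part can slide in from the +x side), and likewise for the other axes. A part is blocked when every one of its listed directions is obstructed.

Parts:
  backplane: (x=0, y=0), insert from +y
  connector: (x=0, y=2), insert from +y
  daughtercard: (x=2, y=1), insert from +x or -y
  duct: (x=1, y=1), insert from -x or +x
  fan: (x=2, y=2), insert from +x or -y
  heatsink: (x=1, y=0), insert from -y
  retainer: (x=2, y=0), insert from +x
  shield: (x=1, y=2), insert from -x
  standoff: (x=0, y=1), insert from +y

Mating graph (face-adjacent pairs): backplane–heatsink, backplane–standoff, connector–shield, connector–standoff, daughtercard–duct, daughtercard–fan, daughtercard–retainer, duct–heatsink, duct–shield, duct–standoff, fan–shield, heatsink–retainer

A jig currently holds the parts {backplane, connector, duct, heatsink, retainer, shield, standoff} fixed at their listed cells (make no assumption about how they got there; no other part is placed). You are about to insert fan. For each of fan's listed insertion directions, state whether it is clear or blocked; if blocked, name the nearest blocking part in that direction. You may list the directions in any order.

+x: clear; -y: blocked by retainer

+x: ray from fan(2, 2) has no placed part ⇒ clear
-y: nearest on ray is retainer@(2, 0) ⇒ blocked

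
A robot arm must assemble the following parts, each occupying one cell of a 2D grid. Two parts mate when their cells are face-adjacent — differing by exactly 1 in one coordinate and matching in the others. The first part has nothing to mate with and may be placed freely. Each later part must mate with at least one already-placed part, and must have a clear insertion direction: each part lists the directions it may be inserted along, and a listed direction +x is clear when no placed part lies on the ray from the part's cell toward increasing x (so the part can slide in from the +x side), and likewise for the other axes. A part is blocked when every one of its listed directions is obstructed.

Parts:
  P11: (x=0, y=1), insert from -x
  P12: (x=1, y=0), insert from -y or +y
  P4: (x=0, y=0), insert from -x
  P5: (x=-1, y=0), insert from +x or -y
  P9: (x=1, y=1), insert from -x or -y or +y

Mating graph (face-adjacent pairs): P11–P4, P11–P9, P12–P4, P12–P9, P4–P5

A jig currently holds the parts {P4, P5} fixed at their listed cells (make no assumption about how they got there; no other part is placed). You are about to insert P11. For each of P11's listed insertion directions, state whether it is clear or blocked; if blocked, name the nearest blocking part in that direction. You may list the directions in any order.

-x: ray from P11(0, 1) has no placed part ⇒ clear

-x: clear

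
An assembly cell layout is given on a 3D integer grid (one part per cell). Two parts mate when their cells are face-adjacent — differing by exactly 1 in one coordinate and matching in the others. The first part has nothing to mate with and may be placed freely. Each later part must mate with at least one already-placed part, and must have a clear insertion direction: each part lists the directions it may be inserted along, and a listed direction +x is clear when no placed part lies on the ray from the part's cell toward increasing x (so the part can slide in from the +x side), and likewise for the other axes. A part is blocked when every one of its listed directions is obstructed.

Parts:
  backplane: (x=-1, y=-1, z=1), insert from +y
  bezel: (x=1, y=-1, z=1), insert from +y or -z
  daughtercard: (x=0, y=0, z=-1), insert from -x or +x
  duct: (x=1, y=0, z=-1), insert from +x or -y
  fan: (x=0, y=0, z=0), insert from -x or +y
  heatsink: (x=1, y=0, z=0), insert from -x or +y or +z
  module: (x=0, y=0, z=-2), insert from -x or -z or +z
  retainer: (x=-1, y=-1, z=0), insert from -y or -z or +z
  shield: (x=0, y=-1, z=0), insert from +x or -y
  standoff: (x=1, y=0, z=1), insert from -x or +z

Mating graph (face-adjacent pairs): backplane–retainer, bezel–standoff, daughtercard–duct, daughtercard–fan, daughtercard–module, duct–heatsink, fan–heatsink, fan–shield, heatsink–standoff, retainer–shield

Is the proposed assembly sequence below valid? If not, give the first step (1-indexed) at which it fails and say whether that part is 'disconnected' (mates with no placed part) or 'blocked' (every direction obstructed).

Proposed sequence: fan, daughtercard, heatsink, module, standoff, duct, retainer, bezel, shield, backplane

Invalid at step 7 (disconnected)

1. fan@(0, 0, 0) [-x clear] — {fan}
2. daughtercard@(0, 0, -1) [-x clear] — {daughtercard, fan}
3. heatsink@(1, 0, 0) [+y clear] — {daughtercard, fan, heatsink}
4. module@(0, 0, -2) [-x clear] — {daughtercard, fan, heatsink, module}
5. standoff@(1, 0, 1) [-x clear] — {daughtercard, fan, heatsink, module, standoff}
6. duct@(1, 0, -1) [+x clear] — {daughtercard, duct, fan, heatsink, module, standoff}
7. retainer@(-1, -1, 0) — no placed neighbour ⇒ disconnected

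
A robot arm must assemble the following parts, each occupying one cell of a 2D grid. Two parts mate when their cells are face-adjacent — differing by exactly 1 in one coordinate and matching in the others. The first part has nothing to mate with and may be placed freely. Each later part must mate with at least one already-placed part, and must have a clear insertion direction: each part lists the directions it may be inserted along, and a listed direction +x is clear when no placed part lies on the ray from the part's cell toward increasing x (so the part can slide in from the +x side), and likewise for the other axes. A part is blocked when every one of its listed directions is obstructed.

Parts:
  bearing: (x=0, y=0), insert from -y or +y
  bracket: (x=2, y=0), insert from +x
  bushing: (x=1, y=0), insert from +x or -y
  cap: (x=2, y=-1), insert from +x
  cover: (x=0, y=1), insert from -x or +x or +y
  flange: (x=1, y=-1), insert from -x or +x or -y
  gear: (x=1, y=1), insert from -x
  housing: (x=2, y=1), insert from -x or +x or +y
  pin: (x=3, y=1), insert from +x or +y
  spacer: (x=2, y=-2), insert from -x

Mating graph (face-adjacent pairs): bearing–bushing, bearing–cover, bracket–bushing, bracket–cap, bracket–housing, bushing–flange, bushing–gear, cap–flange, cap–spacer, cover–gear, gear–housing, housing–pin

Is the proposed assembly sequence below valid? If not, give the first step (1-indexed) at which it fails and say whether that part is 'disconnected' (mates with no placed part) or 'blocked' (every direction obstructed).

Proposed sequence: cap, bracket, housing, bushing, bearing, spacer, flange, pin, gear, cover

Valid

1. cap@(2, -1) [+x clear] — {cap}
2. bracket@(2, 0) [+x clear] — {bracket, cap}
3. housing@(2, 1) [-x clear] — {bracket, cap, housing}
4. bushing@(1, 0) [-y clear] — {bracket, bushing, cap, housing}
5. bearing@(0, 0) [-y clear] — {bearing, bracket, bushing, cap, housing}
6. spacer@(2, -2) [-x clear] — {bearing, bracket, bushing, cap, housing, spacer}
7. flange@(1, -1) [-x clear] — {bearing, bracket, bushing, cap, flange, housing, spacer}
8. pin@(3, 1) [+x clear] — {bearing, bracket, bushing, cap, flange, housing, pin, spacer}
9. gear@(1, 1) [-x clear] — {bearing, bracket, bushing, cap, flange, gear, housing, pin, spacer}
10. cover@(0, 1) [-x clear] — {bearing, bracket, bushing, cap, cover, flange, gear, housing, pin, spacer}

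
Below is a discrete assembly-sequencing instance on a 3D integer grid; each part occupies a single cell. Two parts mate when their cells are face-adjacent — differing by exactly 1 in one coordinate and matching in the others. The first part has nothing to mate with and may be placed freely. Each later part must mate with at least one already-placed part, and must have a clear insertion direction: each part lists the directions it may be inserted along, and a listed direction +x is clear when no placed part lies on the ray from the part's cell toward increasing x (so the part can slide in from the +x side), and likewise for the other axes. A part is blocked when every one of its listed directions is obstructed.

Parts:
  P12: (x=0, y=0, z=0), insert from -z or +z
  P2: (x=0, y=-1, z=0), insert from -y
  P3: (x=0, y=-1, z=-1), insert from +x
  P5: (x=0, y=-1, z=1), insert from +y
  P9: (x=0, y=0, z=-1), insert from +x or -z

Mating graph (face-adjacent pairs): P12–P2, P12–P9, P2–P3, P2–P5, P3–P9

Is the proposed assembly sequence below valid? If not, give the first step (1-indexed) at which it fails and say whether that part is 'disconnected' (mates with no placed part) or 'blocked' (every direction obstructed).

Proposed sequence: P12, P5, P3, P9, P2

1. P12@(0, 0, 0) [-z clear] — {P12}
2. P5@(0, -1, 1) — no placed neighbour ⇒ disconnected

Invalid at step 2 (disconnected)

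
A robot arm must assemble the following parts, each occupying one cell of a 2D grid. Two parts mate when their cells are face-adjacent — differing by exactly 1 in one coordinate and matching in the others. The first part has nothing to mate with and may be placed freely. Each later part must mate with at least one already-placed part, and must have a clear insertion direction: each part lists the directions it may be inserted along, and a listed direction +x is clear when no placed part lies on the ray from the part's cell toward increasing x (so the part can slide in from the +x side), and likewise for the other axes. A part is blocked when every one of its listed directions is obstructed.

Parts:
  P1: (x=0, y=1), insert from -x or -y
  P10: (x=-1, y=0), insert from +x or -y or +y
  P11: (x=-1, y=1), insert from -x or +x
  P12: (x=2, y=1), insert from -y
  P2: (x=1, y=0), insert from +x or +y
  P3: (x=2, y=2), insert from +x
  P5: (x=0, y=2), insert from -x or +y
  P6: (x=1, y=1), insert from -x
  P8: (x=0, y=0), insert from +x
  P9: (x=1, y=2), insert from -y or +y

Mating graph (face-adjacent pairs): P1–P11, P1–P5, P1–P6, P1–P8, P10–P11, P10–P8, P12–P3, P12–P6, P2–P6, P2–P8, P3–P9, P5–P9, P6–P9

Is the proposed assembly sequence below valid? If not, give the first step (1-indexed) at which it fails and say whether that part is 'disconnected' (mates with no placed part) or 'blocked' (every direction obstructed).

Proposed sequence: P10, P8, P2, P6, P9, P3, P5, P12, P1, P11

1. P10@(-1, 0) [+x clear] — {P10}
2. P8@(0, 0) [+x clear] — {P10, P8}
3. P2@(1, 0) [+x clear] — {P10, P2, P8}
4. P6@(1, 1) [-x clear] — {P10, P2, P6, P8}
5. P9@(1, 2) [+y clear] — {P10, P2, P6, P8, P9}
6. P3@(2, 2) [+x clear] — {P10, P2, P3, P6, P8, P9}
7. P5@(0, 2) [-x clear] — {P10, P2, P3, P5, P6, P8, P9}
8. P12@(2, 1) [-y clear] — {P10, P12, P2, P3, P5, P6, P8, P9}
9. P1@(0, 1) [-x clear] — {P1, P10, P12, P2, P3, P5, P6, P8, P9}
10. P11@(-1, 1) [-x clear] — {P1, P10, P11, P12, P2, P3, P5, P6, P8, P9}

Valid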